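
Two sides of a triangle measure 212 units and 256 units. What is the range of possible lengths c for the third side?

44 < c < 468

By the triangle inequality, c must be less than 212 + 256 = 468 and greater than |212 − 256| = 44.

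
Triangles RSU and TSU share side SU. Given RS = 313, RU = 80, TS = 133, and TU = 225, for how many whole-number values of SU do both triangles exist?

From triangle RSU: 233 < SU < 393.
From triangle TSU: 92 < SU < 358.
Intersection: 233 < SU < 358, so integers 234 through 357: 124 values.

124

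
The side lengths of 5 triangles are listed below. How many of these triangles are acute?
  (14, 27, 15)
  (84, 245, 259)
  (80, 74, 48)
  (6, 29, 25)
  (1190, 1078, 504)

(14,27,15): 14²+15² = 421 < 729 = 27² → obtuse
(84,245,259): 84²+245² = 67081 = 259² → right
(80,74,48): 48²+74² = 7780 > 6400 = 80² → acute
(6,29,25): 6²+25² = 661 < 841 = 29² → obtuse
(1190,1078,504): 504²+1078² = 1416100 = 1190² → right
1 of the 5 is acute.

1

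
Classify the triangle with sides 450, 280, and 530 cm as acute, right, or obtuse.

right

Compare the square of the longest side to the sum of squares of the other two: 280² + 450² = 280900 = 530².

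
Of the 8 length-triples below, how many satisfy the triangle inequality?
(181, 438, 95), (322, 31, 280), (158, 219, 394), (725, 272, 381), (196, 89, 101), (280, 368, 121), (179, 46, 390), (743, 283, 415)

(95,181,438): 95+181 ≤ 438 → not valid
(31,280,322): 31+280 ≤ 322 → not valid
(158,219,394): 158+219 ≤ 394 → not valid
(272,381,725): 272+381 ≤ 725 → not valid
(89,101,196): 89+101 ≤ 196 → not valid
(121,280,368): 121+280 > 368 → valid
(46,179,390): 46+179 ≤ 390 → not valid
(283,415,743): 283+415 ≤ 743 → not valid
1 of the 8 triples forms a triangle.

1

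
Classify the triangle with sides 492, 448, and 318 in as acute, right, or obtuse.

Compare the square of the longest side to the sum of squares of the other two: 318² + 448² = 301828 > 242064 = 492².

acute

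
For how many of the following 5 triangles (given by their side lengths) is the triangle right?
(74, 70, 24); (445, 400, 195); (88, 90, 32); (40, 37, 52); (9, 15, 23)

(74,70,24): 24²+70² = 5476 = 74² → right
(445,400,195): 195²+400² = 198025 = 445² → right
(88,90,32): 32²+88² = 8768 > 8100 = 90² → acute
(40,37,52): 37²+40² = 2969 > 2704 = 52² → acute
(9,15,23): 9²+15² = 306 < 529 = 23² → obtuse
2 of the 5 are right.

2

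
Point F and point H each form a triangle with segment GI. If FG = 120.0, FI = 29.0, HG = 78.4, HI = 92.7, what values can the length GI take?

From triangle FGI: |120.0 − 29.0| < GI < 120.0 + 29.0, i.e. 91.0 < GI < 149.0.
From triangle HGI: 14.3 < GI < 171.1.
Both must hold, so GI lies in the intersection.

91.0 < GI < 149.0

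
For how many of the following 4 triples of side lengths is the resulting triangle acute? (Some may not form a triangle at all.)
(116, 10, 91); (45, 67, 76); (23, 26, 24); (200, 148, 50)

(116,10,91): 10+91 ≤ 116, not a triangle
(45,67,76): 45²+67² = 6514 > 5776 = 76² → acute
(23,26,24): 23²+24² = 1105 > 676 = 26² → acute
(200,148,50): 50+148 ≤ 200, not a triangle
2 of the 4 are acute.

2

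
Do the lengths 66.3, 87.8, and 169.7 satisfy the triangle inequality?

The longest side is 169.7, but the other two sum to only 154.1.
154.1 < 169.7, so the triangle inequality fails.

No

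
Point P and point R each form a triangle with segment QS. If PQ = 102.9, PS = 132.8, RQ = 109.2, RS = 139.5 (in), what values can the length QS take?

From triangle PQS: |102.9 − 132.8| < QS < 102.9 + 132.8, i.e. 29.9 < QS < 235.7.
From triangle RQS: 30.3 < QS < 248.7.
Both must hold, so QS lies in the intersection.

30.3 < QS < 235.7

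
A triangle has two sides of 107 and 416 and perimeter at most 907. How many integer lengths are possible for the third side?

Triangle inequality: 309 < x < 523. Perimeter ≤ 907 gives x ≤ 907 − 107 − 416 = 384.
So 309 < x ≤ 384; integers 310 through 384: 75 values.

75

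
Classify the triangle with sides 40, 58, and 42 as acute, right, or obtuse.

Compare the square of the longest side to the sum of squares of the other two: 40² + 42² = 3364 = 58².

right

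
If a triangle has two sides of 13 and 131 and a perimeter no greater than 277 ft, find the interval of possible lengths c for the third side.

Triangle inequality alone gives 118 < c < 144.
The perimeter condition gives c ≤ 277 − 13 − 131 = 133.
Intersecting the two: 118 < c ≤ 133.

118 < c ≤ 133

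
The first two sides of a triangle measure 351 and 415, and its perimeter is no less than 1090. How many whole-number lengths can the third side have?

442

Triangle inequality: 64 < x < 766. Perimeter ≥ 1090 gives x ≥ 1090 − 351 − 415 = 324.
So 324 ≤ x < 766; integers 324 through 765: 442 values.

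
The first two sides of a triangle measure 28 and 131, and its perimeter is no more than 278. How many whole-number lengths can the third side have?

16

Triangle inequality: 103 < x < 159. Perimeter ≤ 278 gives x ≤ 278 − 28 − 131 = 119.
So 103 < x ≤ 119; integers 104 through 119: 16 values.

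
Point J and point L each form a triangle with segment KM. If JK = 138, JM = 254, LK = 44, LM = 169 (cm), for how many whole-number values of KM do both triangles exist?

From triangle JKM: 116 < KM < 392.
From triangle LKM: 125 < KM < 213.
Intersection: 125 < KM < 213, so integers 126 through 212: 87 values.

87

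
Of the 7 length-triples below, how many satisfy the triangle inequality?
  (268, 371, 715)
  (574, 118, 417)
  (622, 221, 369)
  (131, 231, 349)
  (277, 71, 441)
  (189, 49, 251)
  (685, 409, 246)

(268,371,715): 268+371 ≤ 715 → not valid
(118,417,574): 118+417 ≤ 574 → not valid
(221,369,622): 221+369 ≤ 622 → not valid
(131,231,349): 131+231 > 349 → valid
(71,277,441): 71+277 ≤ 441 → not valid
(49,189,251): 49+189 ≤ 251 → not valid
(246,409,685): 246+409 ≤ 685 → not valid
1 of the 7 triples forms a triangle.

1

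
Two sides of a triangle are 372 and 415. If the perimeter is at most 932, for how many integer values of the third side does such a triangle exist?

102

Triangle inequality: 43 < x < 787. Perimeter ≤ 932 gives x ≤ 932 − 372 − 415 = 145.
So 43 < x ≤ 145; integers 44 through 145: 102 values.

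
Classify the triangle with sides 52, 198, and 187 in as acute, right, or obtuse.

obtuse

Compare the square of the longest side to the sum of squares of the other two: 52² + 187² = 37673 < 39204 = 198².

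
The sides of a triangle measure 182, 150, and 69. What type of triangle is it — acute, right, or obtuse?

obtuse

Compare the square of the longest side to the sum of squares of the other two: 69² + 150² = 27261 < 33124 = 182².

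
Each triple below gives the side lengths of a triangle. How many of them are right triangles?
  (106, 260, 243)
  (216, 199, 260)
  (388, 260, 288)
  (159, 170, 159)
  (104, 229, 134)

(106,260,243): 106²+243² = 70285 > 67600 = 260² → acute
(216,199,260): 199²+216² = 86257 > 67600 = 260² → acute
(388,260,288): 260²+288² = 150544 = 388² → right
(159,170,159): 159²+159² = 50562 > 28900 = 170² → acute
(104,229,134): 104²+134² = 28772 < 52441 = 229² → obtuse
1 of the 5 is right.

1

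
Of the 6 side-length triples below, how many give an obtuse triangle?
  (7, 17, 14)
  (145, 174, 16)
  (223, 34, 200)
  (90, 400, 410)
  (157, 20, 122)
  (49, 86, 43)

3

(7,17,14): 7²+14² = 245 < 289 = 17² → obtuse
(145,174,16): 16+145 ≤ 174, not a triangle
(223,34,200): 34²+200² = 41156 < 49729 = 223² → obtuse
(90,400,410): 90²+400² = 168100 = 410² → right
(157,20,122): 20+122 ≤ 157, not a triangle
(49,86,43): 43²+49² = 4250 < 7396 = 86² → obtuse
3 of the 6 are obtuse.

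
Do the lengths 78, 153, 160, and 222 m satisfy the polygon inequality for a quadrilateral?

A quadrilateral exists iff every side is shorter than the sum of the others — equivalently, the longest side is less than the sum of the rest.
Longest side 222 < 391 (sum of the remaining 3), so yes.

Yes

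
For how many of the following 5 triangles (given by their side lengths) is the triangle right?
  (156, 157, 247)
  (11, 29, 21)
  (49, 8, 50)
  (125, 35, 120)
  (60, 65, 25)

2

(156,157,247): 156²+157² = 48985 < 61009 = 247² → obtuse
(11,29,21): 11²+21² = 562 < 841 = 29² → obtuse
(49,8,50): 8²+49² = 2465 < 2500 = 50² → obtuse
(125,35,120): 35²+120² = 15625 = 125² → right
(60,65,25): 25²+60² = 4225 = 65² → right
2 of the 5 are right.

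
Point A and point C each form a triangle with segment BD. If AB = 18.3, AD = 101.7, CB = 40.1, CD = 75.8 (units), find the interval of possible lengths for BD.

From triangle ABD: |18.3 − 101.7| < BD < 18.3 + 101.7, i.e. 83.4 < BD < 120.0.
From triangle CBD: 35.7 < BD < 115.9.
Both must hold, so BD lies in the intersection.

83.4 < BD < 115.9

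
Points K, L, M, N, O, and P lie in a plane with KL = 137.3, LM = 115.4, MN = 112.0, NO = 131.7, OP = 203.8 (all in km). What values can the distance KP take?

The maximum is all hops collinear in one direction: 137.3 + 115.4 + 112.0 + 131.7 + 203.8 = 700.2.
The longest hop is 203.8; the others sum to 496.4. Since 203.8 ≤ 496.4, the path can fold back on itself completely, so the minimum distance is 0.

0 ≤ KP ≤ 700.2 km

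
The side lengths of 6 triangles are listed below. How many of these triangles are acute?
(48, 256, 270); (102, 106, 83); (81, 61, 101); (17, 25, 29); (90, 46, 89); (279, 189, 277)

(48,256,270): 48²+256² = 67840 < 72900 = 270² → obtuse
(102,106,83): 83²+102² = 17293 > 11236 = 106² → acute
(81,61,101): 61²+81² = 10282 > 10201 = 101² → acute
(17,25,29): 17²+25² = 914 > 841 = 29² → acute
(90,46,89): 46²+89² = 10037 > 8100 = 90² → acute
(279,189,277): 189²+277² = 112450 > 77841 = 279² → acute
5 of the 6 are acute.

5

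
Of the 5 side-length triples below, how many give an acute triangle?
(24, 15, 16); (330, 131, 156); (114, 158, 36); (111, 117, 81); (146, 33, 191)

(24,15,16): 15²+16² = 481 < 576 = 24² → obtuse
(330,131,156): 131+156 ≤ 330, not a triangle
(114,158,36): 36+114 ≤ 158, not a triangle
(111,117,81): 81²+111² = 18882 > 13689 = 117² → acute
(146,33,191): 33+146 ≤ 191, not a triangle
1 of the 5 is acute.

1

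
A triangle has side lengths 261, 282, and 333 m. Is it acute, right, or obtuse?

acute

Compare the square of the longest side to the sum of squares of the other two: 261² + 282² = 147645 > 110889 = 333².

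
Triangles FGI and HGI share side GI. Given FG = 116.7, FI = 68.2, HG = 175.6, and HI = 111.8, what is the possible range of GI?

From triangle FGI: |116.7 − 68.2| < GI < 116.7 + 68.2, i.e. 48.5 < GI < 184.9.
From triangle HGI: 63.8 < GI < 287.4.
Both must hold, so GI lies in the intersection.

63.8 < GI < 184.9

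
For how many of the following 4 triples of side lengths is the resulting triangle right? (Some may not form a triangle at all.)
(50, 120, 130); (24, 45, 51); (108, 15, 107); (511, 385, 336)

(50,120,130): 50²+120² = 16900 = 130² → right
(24,45,51): 24²+45² = 2601 = 51² → right
(108,15,107): 15²+107² = 11674 > 11664 = 108² → acute
(511,385,336): 336²+385² = 261121 = 511² → right
3 of the 4 are right.

3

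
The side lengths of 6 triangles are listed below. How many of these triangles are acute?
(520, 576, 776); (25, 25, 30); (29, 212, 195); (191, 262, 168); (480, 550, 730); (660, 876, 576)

1

(520,576,776): 520²+576² = 602176 = 776² → right
(25,25,30): 25²+25² = 1250 > 900 = 30² → acute
(29,212,195): 29²+195² = 38866 < 44944 = 212² → obtuse
(191,262,168): 168²+191² = 64705 < 68644 = 262² → obtuse
(480,550,730): 480²+550² = 532900 = 730² → right
(660,876,576): 576²+660² = 767376 = 876² → right
1 of the 6 is acute.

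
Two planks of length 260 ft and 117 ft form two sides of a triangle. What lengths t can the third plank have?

By the triangle inequality, t must be less than 260 + 117 = 377 and greater than |260 − 117| = 143.

143 < t < 377 (ft)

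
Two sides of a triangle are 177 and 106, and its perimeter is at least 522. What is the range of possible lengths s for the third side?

239 ≤ s < 283

Triangle inequality alone gives 71 < s < 283.
The perimeter condition gives s ≥ 522 − 177 − 106 = 239.
Intersecting the two: 239 ≤ s < 283.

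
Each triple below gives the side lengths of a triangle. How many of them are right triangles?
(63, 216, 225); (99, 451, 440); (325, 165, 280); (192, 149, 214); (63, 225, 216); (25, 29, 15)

4

(63,216,225): 63²+216² = 50625 = 225² → right
(99,451,440): 99²+440² = 203401 = 451² → right
(325,165,280): 165²+280² = 105625 = 325² → right
(192,149,214): 149²+192² = 59065 > 45796 = 214² → acute
(63,225,216): 63²+216² = 50625 = 225² → right
(25,29,15): 15²+25² = 850 > 841 = 29² → acute
4 of the 6 are right.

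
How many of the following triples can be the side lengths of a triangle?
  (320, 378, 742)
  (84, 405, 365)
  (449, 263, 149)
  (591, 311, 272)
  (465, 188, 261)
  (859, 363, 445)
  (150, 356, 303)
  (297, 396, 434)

(320,378,742): 320+378 ≤ 742 → not valid
(84,365,405): 84+365 > 405 → valid
(149,263,449): 149+263 ≤ 449 → not valid
(272,311,591): 272+311 ≤ 591 → not valid
(188,261,465): 188+261 ≤ 465 → not valid
(363,445,859): 363+445 ≤ 859 → not valid
(150,303,356): 150+303 > 356 → valid
(297,396,434): 297+396 > 434 → valid
3 of the 8 triples form a triangle.

3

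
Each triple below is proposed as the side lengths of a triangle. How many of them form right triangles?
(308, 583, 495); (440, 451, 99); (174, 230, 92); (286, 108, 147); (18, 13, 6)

2

(308,583,495): 308²+495² = 339889 = 583² → right
(440,451,99): 99²+440² = 203401 = 451² → right
(174,230,92): 92²+174² = 38740 < 52900 = 230² → obtuse
(286,108,147): 108+147 ≤ 286, not a triangle
(18,13,6): 6²+13² = 205 < 324 = 18² → obtuse
2 of the 5 are right.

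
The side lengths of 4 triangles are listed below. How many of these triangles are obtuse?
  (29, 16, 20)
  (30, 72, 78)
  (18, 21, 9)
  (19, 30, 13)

3

(29,16,20): 16²+20² = 656 < 841 = 29² → obtuse
(30,72,78): 30²+72² = 6084 = 78² → right
(18,21,9): 9²+18² = 405 < 441 = 21² → obtuse
(19,30,13): 13²+19² = 530 < 900 = 30² → obtuse
3 of the 4 are obtuse.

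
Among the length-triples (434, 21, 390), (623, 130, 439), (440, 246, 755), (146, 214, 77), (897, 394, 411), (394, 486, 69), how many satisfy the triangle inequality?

1

(21,390,434): 21+390 ≤ 434 → not valid
(130,439,623): 130+439 ≤ 623 → not valid
(246,440,755): 246+440 ≤ 755 → not valid
(77,146,214): 77+146 > 214 → valid
(394,411,897): 394+411 ≤ 897 → not valid
(69,394,486): 69+394 ≤ 486 → not valid
1 of the 6 triples forms a triangle.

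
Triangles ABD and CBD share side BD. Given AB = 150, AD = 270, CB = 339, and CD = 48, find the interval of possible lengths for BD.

From triangle ABD: |150 − 270| < BD < 150 + 270, i.e. 120 < BD < 420.
From triangle CBD: 291 < BD < 387.
Both must hold, so BD lies in the intersection.

291 < BD < 387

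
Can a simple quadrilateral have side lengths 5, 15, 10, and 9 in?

Yes

A quadrilateral exists iff every side is shorter than the sum of the others — equivalently, the longest side is less than the sum of the rest.
Longest side 15 < 24 (sum of the remaining 3), so yes.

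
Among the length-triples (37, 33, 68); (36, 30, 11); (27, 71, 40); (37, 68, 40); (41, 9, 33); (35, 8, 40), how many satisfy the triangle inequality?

(33,37,68): 33+37 > 68 → valid
(11,30,36): 11+30 > 36 → valid
(27,40,71): 27+40 ≤ 71 → not valid
(37,40,68): 37+40 > 68 → valid
(9,33,41): 9+33 > 41 → valid
(8,35,40): 8+35 > 40 → valid
5 of the 6 triples form a triangle.

5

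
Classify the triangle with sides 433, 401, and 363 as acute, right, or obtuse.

acute

Compare the square of the longest side to the sum of squares of the other two: 363² + 401² = 292570 > 187489 = 433².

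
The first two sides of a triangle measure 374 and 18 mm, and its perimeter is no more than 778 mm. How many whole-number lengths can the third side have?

30

Triangle inequality: 356 < x < 392. Perimeter ≤ 778 gives x ≤ 778 − 374 − 18 = 386.
So 356 < x ≤ 386; integers 357 through 386: 30 values.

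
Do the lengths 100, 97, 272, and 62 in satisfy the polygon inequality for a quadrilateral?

No

For a quadrilateral, each side must be shorter than the sum of the others.
Here the longest side is 272, but the remaining 3 sides sum to only 259.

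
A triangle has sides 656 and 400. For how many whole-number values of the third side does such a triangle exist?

799

The third side lies in the open interval (256, 1056).
Integers from 257 to 1055 inclusive: 1055 − 257 + 1 = 799.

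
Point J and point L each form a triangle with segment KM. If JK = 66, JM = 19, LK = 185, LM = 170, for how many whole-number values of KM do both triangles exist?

37

From triangle JKM: 47 < KM < 85.
From triangle LKM: 15 < KM < 355.
Intersection: 47 < KM < 85, so integers 48 through 84: 37 values.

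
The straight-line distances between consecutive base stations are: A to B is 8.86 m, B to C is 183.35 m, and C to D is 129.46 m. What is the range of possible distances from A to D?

45.03 ≤ AD ≤ 321.67 m

The maximum is all hops collinear in one direction: 8.86 + 183.35 + 129.46 = 321.67.
The longest hop is 183.35; the others sum to 138.32. Folding the others back against it leaves at least 183.35 − 138.32 = 45.03.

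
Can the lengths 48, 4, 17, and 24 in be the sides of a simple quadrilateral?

For a quadrilateral, each side must be shorter than the sum of the others.
Here the longest side is 48, but the remaining 3 sides sum to only 45.

No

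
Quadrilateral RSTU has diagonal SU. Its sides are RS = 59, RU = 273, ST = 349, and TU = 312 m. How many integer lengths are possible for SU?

From triangle RSU: 214 < SU < 332.
From triangle TSU: 37 < SU < 661.
Intersection: 214 < SU < 332, so integers 215 through 331: 117 values.

117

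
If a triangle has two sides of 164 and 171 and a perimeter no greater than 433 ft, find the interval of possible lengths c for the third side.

Triangle inequality alone gives 7 < c < 335.
The perimeter condition gives c ≤ 433 − 164 − 171 = 98.
Intersecting the two: 7 < c ≤ 98.

7 < c ≤ 98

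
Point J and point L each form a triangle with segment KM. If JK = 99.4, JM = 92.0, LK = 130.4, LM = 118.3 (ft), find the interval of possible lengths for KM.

12.1 < KM < 191.4

From triangle JKM: |99.4 − 92.0| < KM < 99.4 + 92.0, i.e. 7.4 < KM < 191.4.
From triangle LKM: 12.1 < KM < 248.7.
Both must hold, so KM lies in the intersection.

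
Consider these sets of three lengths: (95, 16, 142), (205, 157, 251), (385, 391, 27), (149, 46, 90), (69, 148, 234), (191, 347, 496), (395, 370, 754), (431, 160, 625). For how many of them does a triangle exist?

4

(16,95,142): 16+95 ≤ 142 → not valid
(157,205,251): 157+205 > 251 → valid
(27,385,391): 27+385 > 391 → valid
(46,90,149): 46+90 ≤ 149 → not valid
(69,148,234): 69+148 ≤ 234 → not valid
(191,347,496): 191+347 > 496 → valid
(370,395,754): 370+395 > 754 → valid
(160,431,625): 160+431 ≤ 625 → not valid
4 of the 8 triples form a triangle.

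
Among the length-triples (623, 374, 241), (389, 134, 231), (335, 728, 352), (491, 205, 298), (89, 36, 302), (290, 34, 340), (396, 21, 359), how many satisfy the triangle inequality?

(241,374,623): 241+374 ≤ 623 → not valid
(134,231,389): 134+231 ≤ 389 → not valid
(335,352,728): 335+352 ≤ 728 → not valid
(205,298,491): 205+298 > 491 → valid
(36,89,302): 36+89 ≤ 302 → not valid
(34,290,340): 34+290 ≤ 340 → not valid
(21,359,396): 21+359 ≤ 396 → not valid
1 of the 7 triples forms a triangle.

1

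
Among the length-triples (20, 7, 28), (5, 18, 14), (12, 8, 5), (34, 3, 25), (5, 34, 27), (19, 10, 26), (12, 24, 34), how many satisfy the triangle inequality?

4

(7,20,28): 7+20 ≤ 28 → not valid
(5,14,18): 5+14 > 18 → valid
(5,8,12): 5+8 > 12 → valid
(3,25,34): 3+25 ≤ 34 → not valid
(5,27,34): 5+27 ≤ 34 → not valid
(10,19,26): 10+19 > 26 → valid
(12,24,34): 12+24 > 34 → valid
4 of the 7 triples form a triangle.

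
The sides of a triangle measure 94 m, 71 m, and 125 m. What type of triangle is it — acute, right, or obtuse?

obtuse

Compare the square of the longest side to the sum of squares of the other two: 71² + 94² = 13877 < 15625 = 125².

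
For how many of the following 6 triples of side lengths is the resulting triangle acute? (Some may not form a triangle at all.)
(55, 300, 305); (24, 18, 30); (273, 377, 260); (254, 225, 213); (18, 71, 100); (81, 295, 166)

(55,300,305): 55²+300² = 93025 = 305² → right
(24,18,30): 18²+24² = 900 = 30² → right
(273,377,260): 260²+273² = 142129 = 377² → right
(254,225,213): 213²+225² = 95994 > 64516 = 254² → acute
(18,71,100): 18+71 ≤ 100, not a triangle
(81,295,166): 81+166 ≤ 295, not a triangle
1 of the 6 is acute.

1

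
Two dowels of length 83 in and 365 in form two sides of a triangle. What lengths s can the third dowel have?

By the triangle inequality, s must be less than 83 + 365 = 448 and greater than |83 − 365| = 282.

282 < s < 448 (in)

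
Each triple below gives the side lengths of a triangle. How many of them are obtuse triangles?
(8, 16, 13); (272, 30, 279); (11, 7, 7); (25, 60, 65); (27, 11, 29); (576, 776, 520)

(8,16,13): 8²+13² = 233 < 256 = 16² → obtuse
(272,30,279): 30²+272² = 74884 < 77841 = 279² → obtuse
(11,7,7): 7²+7² = 98 < 121 = 11² → obtuse
(25,60,65): 25²+60² = 4225 = 65² → right
(27,11,29): 11²+27² = 850 > 841 = 29² → acute
(576,776,520): 520²+576² = 602176 = 776² → right
3 of the 6 are obtuse.

3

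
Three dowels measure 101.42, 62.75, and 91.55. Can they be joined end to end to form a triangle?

Yes

The longest side is 101.42, and the other two sum to 154.30.
Since 154.30 > 101.42, the triangle inequality holds.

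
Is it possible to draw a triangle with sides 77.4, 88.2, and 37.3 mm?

The longest side is 88.2, and the other two sum to 114.7.
Since 114.7 > 88.2, the triangle inequality holds.

Yes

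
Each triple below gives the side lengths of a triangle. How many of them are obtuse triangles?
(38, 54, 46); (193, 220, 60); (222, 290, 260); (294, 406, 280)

1

(38,54,46): 38²+46² = 3560 > 2916 = 54² → acute
(193,220,60): 60²+193² = 40849 < 48400 = 220² → obtuse
(222,290,260): 222²+260² = 116884 > 84100 = 290² → acute
(294,406,280): 280²+294² = 164836 = 406² → right
1 of the 4 is obtuse.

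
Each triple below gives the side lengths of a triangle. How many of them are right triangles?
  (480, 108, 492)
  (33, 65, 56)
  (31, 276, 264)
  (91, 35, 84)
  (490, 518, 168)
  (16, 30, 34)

5

(480,108,492): 108²+480² = 242064 = 492² → right
(33,65,56): 33²+56² = 4225 = 65² → right
(31,276,264): 31²+264² = 70657 < 76176 = 276² → obtuse
(91,35,84): 35²+84² = 8281 = 91² → right
(490,518,168): 168²+490² = 268324 = 518² → right
(16,30,34): 16²+30² = 1156 = 34² → right
5 of the 6 are right.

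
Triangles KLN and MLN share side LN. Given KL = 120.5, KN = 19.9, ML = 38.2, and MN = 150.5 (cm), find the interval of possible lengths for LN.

112.3 < LN < 140.4

From triangle KLN: |120.5 − 19.9| < LN < 120.5 + 19.9, i.e. 100.6 < LN < 140.4.
From triangle MLN: 112.3 < LN < 188.7.
Both must hold, so LN lies in the intersection.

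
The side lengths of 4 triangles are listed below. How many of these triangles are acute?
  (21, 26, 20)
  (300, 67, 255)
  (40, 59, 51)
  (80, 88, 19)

2

(21,26,20): 20²+21² = 841 > 676 = 26² → acute
(300,67,255): 67²+255² = 69514 < 90000 = 300² → obtuse
(40,59,51): 40²+51² = 4201 > 3481 = 59² → acute
(80,88,19): 19²+80² = 6761 < 7744 = 88² → obtuse
2 of the 4 are acute.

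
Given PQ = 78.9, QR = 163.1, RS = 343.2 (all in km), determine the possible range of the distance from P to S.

The maximum is all hops collinear in one direction: 78.9 + 163.1 + 343.2 = 585.2.
The longest hop is 343.2; the others sum to 242.0. Folding the others back against it leaves at least 343.2 − 242.0 = 101.2.

101.2 ≤ PS ≤ 585.2 km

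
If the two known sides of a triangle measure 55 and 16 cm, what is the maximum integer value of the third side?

70

The third side must be strictly less than 55 + 16 = 71.
The largest integer below 71 is 70.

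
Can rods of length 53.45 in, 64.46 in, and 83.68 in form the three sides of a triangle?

Yes

The longest side is 83.68, and the other two sum to 117.91.
Since 117.91 > 83.68, the triangle inequality holds.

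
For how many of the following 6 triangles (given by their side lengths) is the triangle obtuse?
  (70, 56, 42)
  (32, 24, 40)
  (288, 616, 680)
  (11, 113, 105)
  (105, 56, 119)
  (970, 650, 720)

1

(70,56,42): 42²+56² = 4900 = 70² → right
(32,24,40): 24²+32² = 1600 = 40² → right
(288,616,680): 288²+616² = 462400 = 680² → right
(11,113,105): 11²+105² = 11146 < 12769 = 113² → obtuse
(105,56,119): 56²+105² = 14161 = 119² → right
(970,650,720): 650²+720² = 940900 = 970² → right
1 of the 6 is obtuse.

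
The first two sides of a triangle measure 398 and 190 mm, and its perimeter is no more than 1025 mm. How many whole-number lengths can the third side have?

229

Triangle inequality: 208 < x < 588. Perimeter ≤ 1025 gives x ≤ 1025 − 398 − 190 = 437.
So 208 < x ≤ 437; integers 209 through 437: 229 values.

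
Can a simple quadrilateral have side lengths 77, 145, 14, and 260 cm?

No

For a quadrilateral, each side must be shorter than the sum of the others.
Here the longest side is 260, but the remaining 3 sides sum to only 236.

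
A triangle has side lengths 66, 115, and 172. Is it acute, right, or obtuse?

obtuse

Compare the square of the longest side to the sum of squares of the other two: 66² + 115² = 17581 < 29584 = 172².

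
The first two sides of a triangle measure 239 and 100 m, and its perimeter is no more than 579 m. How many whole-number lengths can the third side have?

Triangle inequality: 139 < x < 339. Perimeter ≤ 579 gives x ≤ 579 − 239 − 100 = 240.
So 139 < x ≤ 240; integers 140 through 240: 101 values.

101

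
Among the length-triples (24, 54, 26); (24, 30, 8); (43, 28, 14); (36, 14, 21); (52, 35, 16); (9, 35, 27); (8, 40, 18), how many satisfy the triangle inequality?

2

(24,26,54): 24+26 ≤ 54 → not valid
(8,24,30): 8+24 > 30 → valid
(14,28,43): 14+28 ≤ 43 → not valid
(14,21,36): 14+21 ≤ 36 → not valid
(16,35,52): 16+35 ≤ 52 → not valid
(9,27,35): 9+27 > 35 → valid
(8,18,40): 8+18 ≤ 40 → not valid
2 of the 7 triples form a triangle.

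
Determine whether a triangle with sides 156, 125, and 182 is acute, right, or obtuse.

Compare the square of the longest side to the sum of squares of the other two: 125² + 156² = 39961 > 33124 = 182².

acute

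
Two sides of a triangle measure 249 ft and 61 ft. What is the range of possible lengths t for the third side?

188 < t < 310

By the triangle inequality, t must be less than 249 + 61 = 310 and greater than |249 − 61| = 188.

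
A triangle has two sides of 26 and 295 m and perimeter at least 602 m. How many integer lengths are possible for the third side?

40

Triangle inequality: 269 < x < 321. Perimeter ≥ 602 gives x ≥ 602 − 26 − 295 = 281.
So 281 ≤ x < 321; integers 281 through 320: 40 values.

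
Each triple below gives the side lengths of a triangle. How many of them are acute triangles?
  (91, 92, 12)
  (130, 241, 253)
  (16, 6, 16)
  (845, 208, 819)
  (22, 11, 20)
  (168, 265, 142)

3

(91,92,12): 12²+91² = 8425 < 8464 = 92² → obtuse
(130,241,253): 130²+241² = 74981 > 64009 = 253² → acute
(16,6,16): 6²+16² = 292 > 256 = 16² → acute
(845,208,819): 208²+819² = 714025 = 845² → right
(22,11,20): 11²+20² = 521 > 484 = 22² → acute
(168,265,142): 142²+168² = 48388 < 70225 = 265² → obtuse
3 of the 6 are acute.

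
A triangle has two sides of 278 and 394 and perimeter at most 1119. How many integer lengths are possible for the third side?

Triangle inequality: 116 < x < 672. Perimeter ≤ 1119 gives x ≤ 1119 − 278 − 394 = 447.
So 116 < x ≤ 447; integers 117 through 447: 331 values.

331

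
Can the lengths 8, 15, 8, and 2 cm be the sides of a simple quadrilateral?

A quadrilateral exists iff every side is shorter than the sum of the others — equivalently, the longest side is less than the sum of the rest.
Longest side 15 < 18 (sum of the remaining 3), so yes.

Yes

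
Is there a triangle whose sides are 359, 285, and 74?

The two shorter sides sum to 359, exactly equal to the longest side 359.
That gives only a degenerate (flat) triangle — the inequality must be strict.

No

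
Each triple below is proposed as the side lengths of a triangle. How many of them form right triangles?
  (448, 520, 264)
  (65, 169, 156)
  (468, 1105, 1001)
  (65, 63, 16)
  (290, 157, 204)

(448,520,264): 264²+448² = 270400 = 520² → right
(65,169,156): 65²+156² = 28561 = 169² → right
(468,1105,1001): 468²+1001² = 1221025 = 1105² → right
(65,63,16): 16²+63² = 4225 = 65² → right
(290,157,204): 157²+204² = 66265 < 84100 = 290² → obtuse
4 of the 5 are right.

4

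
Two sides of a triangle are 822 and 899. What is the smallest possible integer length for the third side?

The third side must be strictly greater than |822 − 899| = 77.
The smallest integer above 77 is 78.

78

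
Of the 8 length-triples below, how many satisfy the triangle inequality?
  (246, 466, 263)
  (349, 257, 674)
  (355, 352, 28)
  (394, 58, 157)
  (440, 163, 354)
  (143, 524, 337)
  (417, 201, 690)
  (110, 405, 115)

3

(246,263,466): 246+263 > 466 → valid
(257,349,674): 257+349 ≤ 674 → not valid
(28,352,355): 28+352 > 355 → valid
(58,157,394): 58+157 ≤ 394 → not valid
(163,354,440): 163+354 > 440 → valid
(143,337,524): 143+337 ≤ 524 → not valid
(201,417,690): 201+417 ≤ 690 → not valid
(110,115,405): 110+115 ≤ 405 → not valid
3 of the 8 triples form a triangle.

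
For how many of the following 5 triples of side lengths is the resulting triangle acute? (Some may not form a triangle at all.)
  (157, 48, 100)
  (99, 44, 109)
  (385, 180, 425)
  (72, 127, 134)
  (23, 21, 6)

(157,48,100): 48+100 ≤ 157, not a triangle
(99,44,109): 44²+99² = 11737 < 11881 = 109² → obtuse
(385,180,425): 180²+385² = 180625 = 425² → right
(72,127,134): 72²+127² = 21313 > 17956 = 134² → acute
(23,21,6): 6²+21² = 477 < 529 = 23² → obtuse
1 of the 5 is acute.

1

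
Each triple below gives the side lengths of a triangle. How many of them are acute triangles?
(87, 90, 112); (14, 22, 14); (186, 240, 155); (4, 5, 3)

2

(87,90,112): 87²+90² = 15669 > 12544 = 112² → acute
(14,22,14): 14²+14² = 392 < 484 = 22² → obtuse
(186,240,155): 155²+186² = 58621 > 57600 = 240² → acute
(4,5,3): 3²+4² = 25 = 5² → right
2 of the 4 are acute.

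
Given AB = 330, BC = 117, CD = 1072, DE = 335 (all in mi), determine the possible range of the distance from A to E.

The maximum is all hops collinear in one direction: 330 + 117 + 1072 + 335 = 1854.
The longest hop is 1072; the others sum to 782. Folding the others back against it leaves at least 1072 − 782 = 290.

290 ≤ AE ≤ 1854 mi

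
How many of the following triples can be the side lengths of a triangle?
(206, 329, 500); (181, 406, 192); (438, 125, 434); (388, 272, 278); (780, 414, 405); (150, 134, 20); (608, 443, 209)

6

(206,329,500): 206+329 > 500 → valid
(181,192,406): 181+192 ≤ 406 → not valid
(125,434,438): 125+434 > 438 → valid
(272,278,388): 272+278 > 388 → valid
(405,414,780): 405+414 > 780 → valid
(20,134,150): 20+134 > 150 → valid
(209,443,608): 209+443 > 608 → valid
6 of the 7 triples form a triangle.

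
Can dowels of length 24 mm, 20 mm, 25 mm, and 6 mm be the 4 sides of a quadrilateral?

Yes

A quadrilateral exists iff every side is shorter than the sum of the others — equivalently, the longest side is less than the sum of the rest.
Longest side 25 < 50 (sum of the remaining 3), so yes.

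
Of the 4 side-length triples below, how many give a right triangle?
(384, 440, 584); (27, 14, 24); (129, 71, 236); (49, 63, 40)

(384,440,584): 384²+440² = 341056 = 584² → right
(27,14,24): 14²+24² = 772 > 729 = 27² → acute
(129,71,236): 71+129 ≤ 236, not a triangle
(49,63,40): 40²+49² = 4001 > 3969 = 63² → acute
1 of the 4 is right.

1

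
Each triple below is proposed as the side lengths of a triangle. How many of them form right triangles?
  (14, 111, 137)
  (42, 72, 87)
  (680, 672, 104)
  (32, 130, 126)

(14,111,137): 14+111 ≤ 137, not a triangle
(42,72,87): 42²+72² = 6948 < 7569 = 87² → obtuse
(680,672,104): 104²+672² = 462400 = 680² → right
(32,130,126): 32²+126² = 16900 = 130² → right
2 of the 4 are right.

2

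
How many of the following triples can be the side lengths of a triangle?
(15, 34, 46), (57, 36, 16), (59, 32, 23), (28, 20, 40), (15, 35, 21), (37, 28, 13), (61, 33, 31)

5

(15,34,46): 15+34 > 46 → valid
(16,36,57): 16+36 ≤ 57 → not valid
(23,32,59): 23+32 ≤ 59 → not valid
(20,28,40): 20+28 > 40 → valid
(15,21,35): 15+21 > 35 → valid
(13,28,37): 13+28 > 37 → valid
(31,33,61): 31+33 > 61 → valid
5 of the 7 triples form a triangle.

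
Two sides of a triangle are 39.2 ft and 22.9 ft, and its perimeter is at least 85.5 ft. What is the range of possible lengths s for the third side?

Triangle inequality alone gives 16.3 < s < 62.1.
The perimeter condition gives s ≥ 85.5 − 39.2 − 22.9 = 23.4.
Intersecting the two: 23.4 ≤ s < 62.1.

23.4 ≤ s < 62.1 ft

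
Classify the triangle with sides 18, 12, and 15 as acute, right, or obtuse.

Compare the square of the longest side to the sum of squares of the other two: 12² + 15² = 369 > 324 = 18².

acute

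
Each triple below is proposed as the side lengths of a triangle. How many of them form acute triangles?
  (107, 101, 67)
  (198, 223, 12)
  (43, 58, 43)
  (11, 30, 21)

2

(107,101,67): 67²+101² = 14690 > 11449 = 107² → acute
(198,223,12): 12+198 ≤ 223, not a triangle
(43,58,43): 43²+43² = 3698 > 3364 = 58² → acute
(11,30,21): 11²+21² = 562 < 900 = 30² → obtuse
2 of the 4 are acute.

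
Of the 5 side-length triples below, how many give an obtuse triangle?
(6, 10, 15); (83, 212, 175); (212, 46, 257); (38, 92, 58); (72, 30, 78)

(6,10,15): 6²+10² = 136 < 225 = 15² → obtuse
(83,212,175): 83²+175² = 37514 < 44944 = 212² → obtuse
(212,46,257): 46²+212² = 47060 < 66049 = 257² → obtuse
(38,92,58): 38²+58² = 4808 < 8464 = 92² → obtuse
(72,30,78): 30²+72² = 6084 = 78² → right
4 of the 5 are obtuse.

4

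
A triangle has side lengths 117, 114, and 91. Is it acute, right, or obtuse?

Compare the square of the longest side to the sum of squares of the other two: 91² + 114² = 21277 > 13689 = 117².

acute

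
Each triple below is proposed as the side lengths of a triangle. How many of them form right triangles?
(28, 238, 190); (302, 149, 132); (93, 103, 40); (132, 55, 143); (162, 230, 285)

1

(28,238,190): 28+190 ≤ 238, not a triangle
(302,149,132): 132+149 ≤ 302, not a triangle
(93,103,40): 40²+93² = 10249 < 10609 = 103² → obtuse
(132,55,143): 55²+132² = 20449 = 143² → right
(162,230,285): 162²+230² = 79144 < 81225 = 285² → obtuse
1 of the 5 is right.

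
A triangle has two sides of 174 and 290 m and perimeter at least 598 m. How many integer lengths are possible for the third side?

Triangle inequality: 116 < x < 464. Perimeter ≥ 598 gives x ≥ 598 − 174 − 290 = 134.
So 134 ≤ x < 464; integers 134 through 463: 330 values.

330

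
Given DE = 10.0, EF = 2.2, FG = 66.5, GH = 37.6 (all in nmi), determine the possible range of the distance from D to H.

The maximum is all hops collinear in one direction: 10.0 + 2.2 + 66.5 + 37.6 = 116.3.
The longest hop is 66.5; the others sum to 49.8. Folding the others back against it leaves at least 66.5 − 49.8 = 16.7.

16.7 ≤ DH ≤ 116.3 nmi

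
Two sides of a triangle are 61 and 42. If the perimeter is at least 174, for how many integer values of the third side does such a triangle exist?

Triangle inequality: 19 < x < 103. Perimeter ≥ 174 gives x ≥ 174 − 61 − 42 = 71.
So 71 ≤ x < 103; integers 71 through 102: 32 values.

32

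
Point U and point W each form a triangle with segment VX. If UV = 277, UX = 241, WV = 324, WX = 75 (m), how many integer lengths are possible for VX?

From triangle UVX: 36 < VX < 518.
From triangle WVX: 249 < VX < 399.
Intersection: 249 < VX < 399, so integers 250 through 398: 149 values.

149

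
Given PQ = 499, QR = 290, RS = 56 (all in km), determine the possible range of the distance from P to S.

The maximum is all hops collinear in one direction: 499 + 290 + 56 = 845.
The longest hop is 499; the others sum to 346. Folding the others back against it leaves at least 499 − 346 = 153.

153 ≤ PS ≤ 845 km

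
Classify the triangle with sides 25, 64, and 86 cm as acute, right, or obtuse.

Compare the square of the longest side to the sum of squares of the other two: 25² + 64² = 4721 < 7396 = 86².

obtuse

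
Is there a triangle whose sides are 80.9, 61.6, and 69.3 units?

The longest side is 80.9, and the other two sum to 130.9.
Since 130.9 > 80.9, the triangle inequality holds.

Yes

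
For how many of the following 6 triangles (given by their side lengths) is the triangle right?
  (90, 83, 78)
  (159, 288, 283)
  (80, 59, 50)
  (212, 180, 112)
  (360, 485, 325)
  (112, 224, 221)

(90,83,78): 78²+83² = 12973 > 8100 = 90² → acute
(159,288,283): 159²+283² = 105370 > 82944 = 288² → acute
(80,59,50): 50²+59² = 5981 < 6400 = 80² → obtuse
(212,180,112): 112²+180² = 44944 = 212² → right
(360,485,325): 325²+360² = 235225 = 485² → right
(112,224,221): 112²+221² = 61385 > 50176 = 224² → acute
2 of the 6 are right.

2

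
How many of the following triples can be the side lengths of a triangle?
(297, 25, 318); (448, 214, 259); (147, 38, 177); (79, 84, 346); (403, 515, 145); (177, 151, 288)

5

(25,297,318): 25+297 > 318 → valid
(214,259,448): 214+259 > 448 → valid
(38,147,177): 38+147 > 177 → valid
(79,84,346): 79+84 ≤ 346 → not valid
(145,403,515): 145+403 > 515 → valid
(151,177,288): 151+177 > 288 → valid
5 of the 6 triples form a triangle.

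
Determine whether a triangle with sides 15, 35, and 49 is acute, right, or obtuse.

obtuse

Compare the square of the longest side to the sum of squares of the other two: 15² + 35² = 1450 < 2401 = 49².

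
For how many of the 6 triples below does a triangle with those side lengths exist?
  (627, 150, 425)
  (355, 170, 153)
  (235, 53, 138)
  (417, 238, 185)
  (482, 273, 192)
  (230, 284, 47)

(150,425,627): 150+425 ≤ 627 → not valid
(153,170,355): 153+170 ≤ 355 → not valid
(53,138,235): 53+138 ≤ 235 → not valid
(185,238,417): 185+238 > 417 → valid
(192,273,482): 192+273 ≤ 482 → not valid
(47,230,284): 47+230 ≤ 284 → not valid
1 of the 6 triples forms a triangle.

1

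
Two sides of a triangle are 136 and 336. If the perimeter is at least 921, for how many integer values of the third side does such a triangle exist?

23

Triangle inequality: 200 < x < 472. Perimeter ≥ 921 gives x ≥ 921 − 136 − 336 = 449.
So 449 ≤ x < 472; integers 449 through 471: 23 values.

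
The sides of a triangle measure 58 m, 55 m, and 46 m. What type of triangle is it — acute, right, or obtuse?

Compare the square of the longest side to the sum of squares of the other two: 46² + 55² = 5141 > 3364 = 58².

acute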